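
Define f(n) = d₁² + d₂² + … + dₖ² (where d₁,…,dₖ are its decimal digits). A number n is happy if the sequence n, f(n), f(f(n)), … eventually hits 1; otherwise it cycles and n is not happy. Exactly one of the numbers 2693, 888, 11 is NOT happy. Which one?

2693: 2693 → 130 → 10 → 1  — reaches 1 (happy)
888: 888 → 192 → 86 → 100 → 1  — reaches 1 (happy)
11: 11 → 2 → 4 → 16 → 37 → 58 → 89 → 145 → 42 → 20 → 4  — repeats 4 (not happy)

11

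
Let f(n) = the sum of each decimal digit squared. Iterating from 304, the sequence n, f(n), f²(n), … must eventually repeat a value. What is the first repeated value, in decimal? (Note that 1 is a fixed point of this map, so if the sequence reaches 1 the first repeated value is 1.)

89

304 → 3² + 0² + 4² = 9 + 0 + 16 = 25
25 → 2² + 5² = 4 + 25 = 29
29 → 2² + 9² = 4 + 81 = 85
85 → 8² + 5² = 64 + 25 = 89
89 → 8² + 9² = 64 + 81 = 145
145 → 1² + 4² + 5² = 1 + 16 + 25 = 42
42 → 4² + 2² = 16 + 4 = 20
20 → 2² + 0² = 4 + 0 = 4
4 → 4² = 16
16 → 1² + 6² = 1 + 36 = 37
37 → 3² + 7² = 9 + 49 = 58
58 → 5² + 8² = 25 + 64 = 89  — 89 already appeared earlier.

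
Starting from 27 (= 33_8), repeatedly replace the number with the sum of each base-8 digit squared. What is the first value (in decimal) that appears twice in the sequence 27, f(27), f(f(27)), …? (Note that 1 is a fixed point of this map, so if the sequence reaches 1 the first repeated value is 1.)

27 = (3,3)_8 → 3² + 3² = 18
18 = (2,2)_8 → 2² + 2² = 8
8 = (1,0)_8 → 1² + 0² = 1  — reached the fixed point 1.
1 → 1, so 1 is the first repeated value.

1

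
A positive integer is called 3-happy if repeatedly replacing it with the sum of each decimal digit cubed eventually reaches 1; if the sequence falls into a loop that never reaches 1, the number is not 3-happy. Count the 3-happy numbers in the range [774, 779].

774: 774 → 750 → 468 → 792 → 1080 → 513 → 153 → 153  — not 3-happy
775: 775 → 811 → 514 → 190 → 730 → 370 → 370  — not 3-happy
776: 776 → 902 → 737 → 713 → 371 → 371  — not 3-happy
777: 777 → 1029 → 738 → 882 → 1032 → 36 → 243 → 99 → 1458 → 702 → 351 → 153 → 153  — not 3-happy
778: 778 → 1198 → 1243 → 100 → 1  — 3-happy
779: 779 → 1415 → 191 → 731 → 371 → 371  — not 3-happy
3-happy: 778

1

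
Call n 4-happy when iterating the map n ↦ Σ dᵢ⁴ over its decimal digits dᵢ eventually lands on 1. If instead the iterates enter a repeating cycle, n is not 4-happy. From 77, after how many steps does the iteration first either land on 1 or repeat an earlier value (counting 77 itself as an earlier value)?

13

77 → 7⁴ + 7⁴ = 4802
4802 → 4⁴ + 8⁴ + 0⁴ + 2⁴ = 4368
4368 → 4⁴ + 3⁴ + 6⁴ + 8⁴ = 5729
5729 → 5⁴ + 7⁴ + 2⁴ + 9⁴ = 9603
9603 → 9⁴ + 6⁴ + 0⁴ + 3⁴ = 7938
7938 → 7⁴ + 9⁴ + 3⁴ + 8⁴ = 13139
13139 → 1⁴ + 3⁴ + 1⁴ + 3⁴ + 9⁴ = 6725
6725 → 6⁴ + 7⁴ + 2⁴ + 5⁴ = 4338
4338 → 4⁴ + 3⁴ + 3⁴ + 8⁴ = 4514
4514 → 4⁴ + 5⁴ + 1⁴ + 4⁴ = 1138
1138 → 1⁴ + 1⁴ + 3⁴ + 8⁴ = 4179
4179 → 4⁴ + 1⁴ + 7⁴ + 9⁴ = 9219
9219 → 9⁴ + 2⁴ + 1⁴ + 9⁴ = 13139  — 13139 repeats.
That took 13 steps.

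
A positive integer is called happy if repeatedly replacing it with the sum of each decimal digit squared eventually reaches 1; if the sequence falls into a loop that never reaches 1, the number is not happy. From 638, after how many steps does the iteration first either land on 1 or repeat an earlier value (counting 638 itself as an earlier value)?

5

638 → 6² + 3² + 8² = 36 + 9 + 64 = 109
109 → 1² + 0² + 9² = 1 + 0 + 81 = 82
82 → 8² + 2² = 64 + 4 = 68
68 → 6² + 8² = 36 + 64 = 100
100 → 1² + 0² + 0² = 1 + 0 + 0 = 1  — reached 1.
That took 5 steps.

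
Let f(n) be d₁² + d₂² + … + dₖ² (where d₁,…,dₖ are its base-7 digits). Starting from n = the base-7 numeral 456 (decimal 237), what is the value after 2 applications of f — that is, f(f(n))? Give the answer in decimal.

17

237 = (4,5,6)_7 → 4² + 5² + 6² = 16 + 25 + 36 = 77
77 = (1,4,0)_7 → 1² + 4² + 0² = 1 + 16 + 0 = 17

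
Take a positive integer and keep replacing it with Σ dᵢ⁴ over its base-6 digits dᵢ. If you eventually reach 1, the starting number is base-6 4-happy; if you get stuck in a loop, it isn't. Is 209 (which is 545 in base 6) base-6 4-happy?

209 = (5,4,5)_6 → 5⁴ + 4⁴ + 5⁴ = 625 + 256 + 625 = 1506
1506 = (1,0,5,5,0)_6 → 1⁴ + 0⁴ + 5⁴ + 5⁴ + 0⁴ = 1 + 0 + 625 + 625 + 0 = 1251
1251 = (5,4,4,3)_6 → 5⁴ + 4⁴ + 4⁴ + 3⁴ = 625 + 256 + 256 + 81 = 1218
1218 = (5,3,5,0)_6 → 5⁴ + 3⁴ + 5⁴ + 0⁴ = 625 + 81 + 625 + 0 = 1331
1331 = (1,0,0,5,5)_6 → 1⁴ + 0⁴ + 0⁴ + 5⁴ + 5⁴ = 1 + 0 + 0 + 625 + 625 = 1251  — 1251 already seen; the sequence cycles without reaching 1.

not base-6 4-happy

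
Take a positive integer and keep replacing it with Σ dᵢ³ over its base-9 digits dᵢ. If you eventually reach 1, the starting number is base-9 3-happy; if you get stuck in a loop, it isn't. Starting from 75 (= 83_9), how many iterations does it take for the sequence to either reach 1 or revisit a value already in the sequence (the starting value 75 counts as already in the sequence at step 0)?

75 = (8,3)_9 → 8³ + 3³ = 512 + 27 = 539
539 = (6,5,8)_9 → 6³ + 5³ + 8³ = 216 + 125 + 512 = 853
853 = (1,1,4,7)_9 → 1³ + 1³ + 4³ + 7³ = 1 + 1 + 64 + 343 = 409
409 = (5,0,4)_9 → 5³ + 0³ + 4³ = 125 + 0 + 64 = 189
189 = (2,3,0)_9 → 2³ + 3³ + 0³ = 8 + 27 + 0 = 35
35 = (3,8)_9 → 3³ + 8³ = 27 + 512 = 539  — 539 repeats.
That took 6 steps.

6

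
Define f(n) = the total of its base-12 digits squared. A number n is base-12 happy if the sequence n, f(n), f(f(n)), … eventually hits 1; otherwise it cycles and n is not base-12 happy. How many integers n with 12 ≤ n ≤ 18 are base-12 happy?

1

12: 12 → 1  — base-12 happy
13: 13 → 2 → 4 → 16 → 17 → 26 → 8 → 64 → 41 → 34 → 104 → 128 → 164 → 66 → 61 → 26  — not base-12 happy
14: 14 → 5 → 25 → 5  — not base-12 happy
15: 15 → 10 → 100 → 80 → 100  — not base-12 happy
16: 16 → 17 → 26 → 8 → 64 → 41 → 34 → 104 → 128 → 164 → 66 → 61 → 26  — not base-12 happy
17: 17 → 26 → 8 → 64 → 41 → 34 → 104 → 128 → 164 → 66 → 61 → 26  — not base-12 happy
18: 18 → 37 → 10 → 100 → 80 → 100  — not base-12 happy
base-12 happy: 12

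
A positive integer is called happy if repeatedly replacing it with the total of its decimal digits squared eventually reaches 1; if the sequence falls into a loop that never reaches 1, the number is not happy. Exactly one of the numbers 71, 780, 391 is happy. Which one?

391

71: 71 → 50 → 25 → 29 → 85 → 89 → 145 → 42 → 20 → 4 → 16 → 37 → 58 → 89  — repeats 89 (not happy)
780: 780 → 113 → 11 → 2 → 4 → 16 → 37 → 58 → 89 → 145 → 42 → 20 → 4  — repeats 4 (not happy)
391: 391 → 91 → 82 → 68 → 100 → 1  — reaches 1 (happy)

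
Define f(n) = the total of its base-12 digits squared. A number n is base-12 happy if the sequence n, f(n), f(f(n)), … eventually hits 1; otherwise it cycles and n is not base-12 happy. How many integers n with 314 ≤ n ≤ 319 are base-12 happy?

314: 314 → 12 → 1  — base-12 happy
315: 315 → 17 → 26 → 8 → 64 → 41 → 34 → 104 → 128 → 164 → 66 → 61 → 26  — not base-12 happy
316: 316 → 24 → 4 → 16 → 17 → 26 → 8 → 64 → 41 → 34 → 104 → 128 → 164 → 66 → 61 → 26  — not base-12 happy
317: 317 → 33 → 85 → 50 → 20 → 65 → 50  — not base-12 happy
318: 318 → 44 → 73 → 37 → 10 → 100 → 80 → 100  — not base-12 happy
319: 319 → 57 → 97 → 65 → 50 → 20 → 65  — not base-12 happy
base-12 happy: 314

1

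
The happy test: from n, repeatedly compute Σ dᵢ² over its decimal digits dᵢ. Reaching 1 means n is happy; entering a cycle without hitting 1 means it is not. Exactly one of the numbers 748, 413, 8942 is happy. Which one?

748: 748 → 129 → 86 → 100 → 1  — reaches 1 (happy)
413: 413 → 26 → 40 → 16 → 37 → 58 → 89 → 145 → 42 → 20 → 4 → 16  — repeats 16 (not happy)
8942: 8942 → 165 → 62 → 40 → 16 → 37 → 58 → 89 → 145 → 42 → 20 → 4 → 16  — repeats 16 (not happy)

748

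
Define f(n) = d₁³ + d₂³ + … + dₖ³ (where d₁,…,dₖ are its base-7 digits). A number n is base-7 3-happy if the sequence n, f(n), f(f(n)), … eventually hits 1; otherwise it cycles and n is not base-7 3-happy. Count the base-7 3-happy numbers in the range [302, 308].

302: 302 → 218 → 92 → 218  (repeats 218)
303: 303 → 225 → 129 → 99 → 9 → 9  (repeats 9)
304: 304 → 244 → 496 → 244  (repeats 244)
305: 305 → 281 → 251 → 341 → 557 → 137 → 197 → 65 → 17 → 35 → 125 → 251  (repeats 251)
306: 306 → 342 → 648 → 282 → 258 → 342  (repeats 342)
307: 307 → 433 → 343 → 1  (reaches 1)
308: 308 → 224 → 128 → 80 → 92 → 218 → 92  (repeats 92)
base-7 3-happy: 307

1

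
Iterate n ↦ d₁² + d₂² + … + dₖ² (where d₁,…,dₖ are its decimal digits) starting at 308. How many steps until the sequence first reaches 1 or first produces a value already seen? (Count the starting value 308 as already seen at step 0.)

308 → 3² + 0² + 8² = 9 + 0 + 64 = 73
73 → 7² + 3² = 49 + 9 = 58
58 → 5² + 8² = 25 + 64 = 89
89 → 8² + 9² = 64 + 81 = 145
145 → 1² + 4² + 5² = 1 + 16 + 25 = 42
42 → 4² + 2² = 16 + 4 = 20
20 → 2² + 0² = 4 + 0 = 4
4 → 4² = 16
16 → 1² + 6² = 1 + 36 = 37
37 → 3² + 7² = 9 + 49 = 58  — 58 repeats.
That took 10 steps.

10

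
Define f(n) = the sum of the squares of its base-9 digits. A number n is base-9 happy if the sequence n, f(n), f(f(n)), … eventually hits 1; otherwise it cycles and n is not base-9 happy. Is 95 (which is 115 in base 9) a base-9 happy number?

95 = (1,1,5)_9 → 1² + 1² + 5² = 1 + 1 + 25 = 27
27 = (3,0)_9 → 3² + 0² = 9 + 0 = 9
9 = (1,0)_9 → 1² + 0² = 1 + 0 = 1  — reached 1.

base-9 happy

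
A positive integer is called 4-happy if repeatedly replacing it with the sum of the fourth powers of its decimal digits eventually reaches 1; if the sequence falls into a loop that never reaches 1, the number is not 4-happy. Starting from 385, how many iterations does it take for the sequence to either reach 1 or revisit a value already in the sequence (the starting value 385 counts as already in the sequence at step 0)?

385 → 3⁴ + 8⁴ + 5⁴ = 4802
4802 → 4⁴ + 8⁴ + 0⁴ + 2⁴ = 4368
4368 → 4⁴ + 3⁴ + 6⁴ + 8⁴ = 5729
5729 → 5⁴ + 7⁴ + 2⁴ + 9⁴ = 9603
9603 → 9⁴ + 6⁴ + 0⁴ + 3⁴ = 7938
7938 → 7⁴ + 9⁴ + 3⁴ + 8⁴ = 13139
13139 → 1⁴ + 3⁴ + 1⁴ + 3⁴ + 9⁴ = 6725
6725 → 6⁴ + 7⁴ + 2⁴ + 5⁴ = 4338
4338 → 4⁴ + 3⁴ + 3⁴ + 8⁴ = 4514
4514 → 4⁴ + 5⁴ + 1⁴ + 4⁴ = 1138
1138 → 1⁴ + 1⁴ + 3⁴ + 8⁴ = 4179
4179 → 4⁴ + 1⁴ + 7⁴ + 9⁴ = 9219
9219 → 9⁴ + 2⁴ + 1⁴ + 9⁴ = 13139  — 13139 repeats.
That took 13 steps.

13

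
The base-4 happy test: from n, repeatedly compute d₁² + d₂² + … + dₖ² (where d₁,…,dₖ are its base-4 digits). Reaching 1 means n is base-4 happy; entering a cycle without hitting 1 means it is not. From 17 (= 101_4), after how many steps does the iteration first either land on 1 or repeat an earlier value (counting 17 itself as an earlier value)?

17 = (1,0,1)_4 → 1² + 0² + 1² = 1 + 0 + 1 = 2
2 = (2)_4 → 2² = 4
4 = (1,0)_4 → 1² + 0² = 1 + 0 = 1  — reached 1.
That took 3 steps.

3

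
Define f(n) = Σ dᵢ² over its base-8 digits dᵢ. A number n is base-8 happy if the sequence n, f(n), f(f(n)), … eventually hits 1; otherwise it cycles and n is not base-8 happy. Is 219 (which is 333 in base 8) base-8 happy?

219 = (3,3,3)_8 → 3² + 3² + 3² = 9 + 9 + 9 = 27
27 = (3,3)_8 → 3² + 3² = 9 + 9 = 18
18 = (2,2)_8 → 2² + 2² = 4 + 4 = 8
8 = (1,0)_8 → 1² + 0² = 1 + 0 = 1  — reached 1.

base-8 happy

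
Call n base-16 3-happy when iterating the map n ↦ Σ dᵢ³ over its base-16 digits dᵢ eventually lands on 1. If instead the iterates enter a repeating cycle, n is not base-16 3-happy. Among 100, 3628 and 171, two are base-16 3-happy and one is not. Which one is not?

171

100: 100 → 280 → 514 → 16 → 1  — reaches 1 (base-16 3-happy)
3628: 3628 → 4480 → 514 → 16 → 1  — reaches 1 (base-16 3-happy)
171: 171 → 2331 → 2061 → 2709 → 1854 → 3114 → 2736 → 2331  — repeats 2331 (not base-16 3-happy)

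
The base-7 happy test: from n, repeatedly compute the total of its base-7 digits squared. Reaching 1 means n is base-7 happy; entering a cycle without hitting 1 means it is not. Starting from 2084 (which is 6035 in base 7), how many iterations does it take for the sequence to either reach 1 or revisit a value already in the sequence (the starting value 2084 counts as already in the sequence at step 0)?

3

2084 = (6,0,3,5)_7 → 70
70 = (1,3,0)_7 → 10
10 = (1,3)_7 → 10  — 10 repeats.
That took 3 steps.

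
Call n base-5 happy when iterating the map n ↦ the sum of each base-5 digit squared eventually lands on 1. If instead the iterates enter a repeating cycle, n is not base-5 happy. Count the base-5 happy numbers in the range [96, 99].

1

96: 96 → 26 → 2 → 4 → 16 → 10 → 4  — not base-5 happy
97: 97 → 29 → 17 → 13 → 13  — not base-5 happy
98: 98 → 34 → 18 → 18  — not base-5 happy
99: 99 → 41 → 11 → 5 → 1  — base-5 happy
base-5 happy: 99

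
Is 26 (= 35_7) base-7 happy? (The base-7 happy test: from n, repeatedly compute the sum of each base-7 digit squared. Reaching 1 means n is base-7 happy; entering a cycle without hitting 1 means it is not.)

26 = (3,5)_7 → 3² + 5² = 34
34 = (4,6)_7 → 4² + 6² = 52
52 = (1,0,3)_7 → 1² + 0² + 3² = 10
10 = (1,3)_7 → 1² + 3² = 10  — 10 already seen; the sequence cycles without reaching 1.

not base-7 happy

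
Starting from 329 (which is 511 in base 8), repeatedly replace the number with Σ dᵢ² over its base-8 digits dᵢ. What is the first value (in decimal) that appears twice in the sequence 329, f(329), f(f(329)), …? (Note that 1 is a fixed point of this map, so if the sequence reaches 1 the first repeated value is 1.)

1

329 = (5,1,1)_8 → 5² + 1² + 1² = 27
27 = (3,3)_8 → 3² + 3² = 18
18 = (2,2)_8 → 2² + 2² = 8
8 = (1,0)_8 → 1² + 0² = 1  — reached the fixed point 1.
1 → 1, so 1 is the first repeated value.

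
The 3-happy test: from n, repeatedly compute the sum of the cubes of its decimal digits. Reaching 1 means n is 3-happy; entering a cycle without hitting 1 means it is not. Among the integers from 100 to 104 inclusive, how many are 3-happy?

1

100: 100 → 1  — 3-happy
101: 101 → 2 → 8 → 512 → 134 → 92 → 737 → 713 → 371 → 371  — not 3-happy
102: 102 → 9 → 729 → 1080 → 513 → 153 → 153  — not 3-happy
103: 103 → 28 → 520 → 133 → 55 → 250 → 133  — not 3-happy
104: 104 → 65 → 341 → 92 → 737 → 713 → 371 → 371  — not 3-happy
3-happy: 100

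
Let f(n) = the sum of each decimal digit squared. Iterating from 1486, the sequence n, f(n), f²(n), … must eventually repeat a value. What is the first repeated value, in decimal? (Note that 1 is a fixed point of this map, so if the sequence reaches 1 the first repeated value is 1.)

1486 → 1² + 4² + 8² + 6² = 1 + 16 + 64 + 36 = 117
117 → 1² + 1² + 7² = 1 + 1 + 49 = 51
51 → 5² + 1² = 25 + 1 = 26
26 → 2² + 6² = 4 + 36 = 40
40 → 4² + 0² = 16 + 0 = 16
16 → 1² + 6² = 1 + 36 = 37
37 → 3² + 7² = 9 + 49 = 58
58 → 5² + 8² = 25 + 64 = 89
89 → 8² + 9² = 64 + 81 = 145
145 → 1² + 4² + 5² = 1 + 16 + 25 = 42
42 → 4² + 2² = 16 + 4 = 20
20 → 2² + 0² = 4 + 0 = 4
4 → 4² = 16  — 16 already appeared earlier.

16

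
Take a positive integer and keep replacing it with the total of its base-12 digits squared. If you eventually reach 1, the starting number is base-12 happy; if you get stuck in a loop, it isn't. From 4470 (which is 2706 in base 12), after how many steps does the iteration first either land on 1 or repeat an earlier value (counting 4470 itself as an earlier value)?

6

4470 = (2,7,0,6)_12 → 2² + 7² + 0² + 6² = 4 + 49 + 0 + 36 = 89
89 = (7,5)_12 → 7² + 5² = 49 + 25 = 74
74 = (6,2)_12 → 6² + 2² = 36 + 4 = 40
40 = (3,4)_12 → 3² + 4² = 9 + 16 = 25
25 = (2,1)_12 → 2² + 1² = 4 + 1 = 5
5 = (5)_12 → 5² = 25  — 25 repeats.
That took 6 steps.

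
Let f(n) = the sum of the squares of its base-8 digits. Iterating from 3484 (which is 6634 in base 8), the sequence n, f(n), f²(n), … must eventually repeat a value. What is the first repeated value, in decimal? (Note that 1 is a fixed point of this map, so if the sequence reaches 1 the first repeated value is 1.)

1

3484 = (6,6,3,4)_8 → 6² + 6² + 3² + 4² = 36 + 36 + 9 + 16 = 97
97 = (1,4,1)_8 → 1² + 4² + 1² = 1 + 16 + 1 = 18
18 = (2,2)_8 → 2² + 2² = 4 + 4 = 8
8 = (1,0)_8 → 1² + 0² = 1 + 0 = 1  — reached the fixed point 1.
1 → 1, so 1 is the first repeated value.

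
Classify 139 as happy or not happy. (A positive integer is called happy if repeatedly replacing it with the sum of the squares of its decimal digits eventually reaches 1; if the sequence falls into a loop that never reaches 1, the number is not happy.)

139 → 1² + 3² + 9² = 1 + 9 + 81 = 91
91 → 9² + 1² = 81 + 1 = 82
82 → 8² + 2² = 64 + 4 = 68
68 → 6² + 8² = 36 + 64 = 100
100 → 1² + 0² + 0² = 1 + 0 + 0 = 1  — reached 1.

happy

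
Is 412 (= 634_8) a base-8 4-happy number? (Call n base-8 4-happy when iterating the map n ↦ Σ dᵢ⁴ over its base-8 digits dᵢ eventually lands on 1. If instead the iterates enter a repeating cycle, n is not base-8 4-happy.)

412 = (6,3,4)_8 → 6⁴ + 3⁴ + 4⁴ = 1633
1633 = (3,1,4,1)_8 → 3⁴ + 1⁴ + 4⁴ + 1⁴ = 339
339 = (5,2,3)_8 → 5⁴ + 2⁴ + 3⁴ = 722
722 = (1,3,2,2)_8 → 1⁴ + 3⁴ + 2⁴ + 2⁴ = 114
114 = (1,6,2)_8 → 1⁴ + 6⁴ + 2⁴ = 1313
1313 = (2,4,4,1)_8 → 2⁴ + 4⁴ + 4⁴ + 1⁴ = 529
529 = (1,0,2,1)_8 → 1⁴ + 0⁴ + 2⁴ + 1⁴ = 18
18 = (2,2)_8 → 2⁴ + 2⁴ = 32
32 = (4,0)_8 → 4⁴ + 0⁴ = 256
256 = (4,0,0)_8 → 4⁴ + 0⁴ + 0⁴ = 256  — 256 already seen; the sequence cycles without reaching 1.

not base-8 4-happy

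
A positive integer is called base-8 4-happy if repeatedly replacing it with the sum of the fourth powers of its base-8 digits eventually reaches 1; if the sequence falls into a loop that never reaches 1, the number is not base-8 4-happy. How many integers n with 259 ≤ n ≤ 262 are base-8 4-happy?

259: 259 → 337 → 642 → 33 → 257 → 257  — not base-8 4-happy
260: 260 → 512 → 1  — base-8 4-happy
261: 261 → 881 → 1923 → 1458 → 2624 → 626 → 1314 → 544 → 257 → 257  — not base-8 4-happy
262: 262 → 1552 → 97 → 258 → 272 → 272  — not base-8 4-happy
base-8 4-happy: 260

1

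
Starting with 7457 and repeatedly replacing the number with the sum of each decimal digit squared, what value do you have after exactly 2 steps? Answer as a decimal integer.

91

7457 → 7² + 4² + 5² + 7² = 49 + 16 + 25 + 49 = 139
139 → 1² + 3² + 9² = 1 + 9 + 81 = 91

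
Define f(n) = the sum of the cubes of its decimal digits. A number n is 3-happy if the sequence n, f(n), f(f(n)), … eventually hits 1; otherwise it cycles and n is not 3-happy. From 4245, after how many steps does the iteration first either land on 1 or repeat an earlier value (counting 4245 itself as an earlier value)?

11

4245 → 261
261 → 225
225 → 141
141 → 66
66 → 432
432 → 99
99 → 1458
1458 → 702
702 → 351
351 → 153
153 → 153  — 153 repeats.
That took 11 steps.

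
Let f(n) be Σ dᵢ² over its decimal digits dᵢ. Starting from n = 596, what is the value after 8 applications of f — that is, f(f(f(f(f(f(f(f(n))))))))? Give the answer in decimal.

596 → 5² + 9² + 6² = 142
142 → 1² + 4² + 2² = 21
21 → 2² + 1² = 5
5 → 5² = 25
25 → 2² + 5² = 29
29 → 2² + 9² = 85
85 → 8² + 5² = 89
89 → 8² + 9² = 145

145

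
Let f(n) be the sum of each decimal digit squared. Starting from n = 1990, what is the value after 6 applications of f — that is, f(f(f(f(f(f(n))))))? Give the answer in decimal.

1990 → 163
163 → 46
46 → 52
52 → 29
29 → 85
85 → 89

89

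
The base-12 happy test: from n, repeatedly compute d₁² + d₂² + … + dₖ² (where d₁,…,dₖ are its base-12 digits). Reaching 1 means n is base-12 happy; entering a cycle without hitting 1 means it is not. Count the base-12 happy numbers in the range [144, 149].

144: 144 → 1  — base-12 happy
145: 145 → 2 → 4 → 16 → 17 → 26 → 8 → 64 → 41 → 34 → 104 → 128 → 164 → 66 → 61 → 26  — not base-12 happy
146: 146 → 5 → 25 → 5  — not base-12 happy
147: 147 → 10 → 100 → 80 → 100  — not base-12 happy
148: 148 → 17 → 26 → 8 → 64 → 41 → 34 → 104 → 128 → 164 → 66 → 61 → 26  — not base-12 happy
149: 149 → 26 → 8 → 64 → 41 → 34 → 104 → 128 → 164 → 66 → 61 → 26  — not base-12 happy
base-12 happy: 144

1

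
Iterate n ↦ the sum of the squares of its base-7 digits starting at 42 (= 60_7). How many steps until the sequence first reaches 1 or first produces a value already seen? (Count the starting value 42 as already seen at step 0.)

42 = (6,0)_7 → 36
36 = (5,1)_7 → 26
26 = (3,5)_7 → 34
34 = (4,6)_7 → 52
52 = (1,0,3)_7 → 10
10 = (1,3)_7 → 10  — 10 repeats.
That took 6 steps.

6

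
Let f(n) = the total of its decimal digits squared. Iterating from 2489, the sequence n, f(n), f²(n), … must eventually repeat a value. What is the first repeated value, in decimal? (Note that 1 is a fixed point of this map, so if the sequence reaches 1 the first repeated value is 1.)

2489 → 2² + 4² + 8² + 9² = 165
165 → 1² + 6² + 5² = 62
62 → 6² + 2² = 40
40 → 4² + 0² = 16
16 → 1² + 6² = 37
37 → 3² + 7² = 58
58 → 5² + 8² = 89
89 → 8² + 9² = 145
145 → 1² + 4² + 5² = 42
42 → 4² + 2² = 20
20 → 2² + 0² = 4
4 → 4² = 16  — 16 already appeared earlier.

16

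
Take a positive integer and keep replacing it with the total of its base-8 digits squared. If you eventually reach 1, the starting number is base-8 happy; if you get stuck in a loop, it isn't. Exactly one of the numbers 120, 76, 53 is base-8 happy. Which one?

120: 120 → 50 → 40 → 25 → 10 → 5 → 25  — repeats 25 (not base-8 happy)
76: 76 → 18 → 8 → 1  — reaches 1 (base-8 happy)
53: 53 → 61 → 74 → 6 → 36 → 32 → 16 → 4 → 16  — repeats 16 (not base-8 happy)

76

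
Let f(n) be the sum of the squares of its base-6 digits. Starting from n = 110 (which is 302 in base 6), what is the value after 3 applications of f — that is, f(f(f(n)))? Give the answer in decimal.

110 = (3,0,2)_6 → 3² + 0² + 2² = 13
13 = (2,1)_6 → 2² + 1² = 5
5 = (5)_6 → 5² = 25

25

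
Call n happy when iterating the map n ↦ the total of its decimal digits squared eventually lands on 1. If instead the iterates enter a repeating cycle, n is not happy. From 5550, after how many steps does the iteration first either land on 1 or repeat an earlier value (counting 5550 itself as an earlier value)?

5550 → 5² + 5² + 5² + 0² = 75
75 → 7² + 5² = 74
74 → 7² + 4² = 65
65 → 6² + 5² = 61
61 → 6² + 1² = 37
37 → 3² + 7² = 58
58 → 5² + 8² = 89
89 → 8² + 9² = 145
145 → 1² + 4² + 5² = 42
42 → 4² + 2² = 20
20 → 2² + 0² = 4
4 → 4² = 16
16 → 1² + 6² = 37  — 37 repeats.
That took 13 steps.

13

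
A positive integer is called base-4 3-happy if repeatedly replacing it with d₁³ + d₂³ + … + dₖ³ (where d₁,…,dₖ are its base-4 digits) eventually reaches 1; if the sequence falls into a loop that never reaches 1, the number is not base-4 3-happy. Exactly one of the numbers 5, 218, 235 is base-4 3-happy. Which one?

5: 5 → 2 → 8 → 8  — repeats 8 (not base-4 3-happy)
218: 218 → 44 → 35 → 35  — repeats 35 (not base-4 3-happy)
235: 235 → 70 → 10 → 16 → 1  — reaches 1 (base-4 3-happy)

235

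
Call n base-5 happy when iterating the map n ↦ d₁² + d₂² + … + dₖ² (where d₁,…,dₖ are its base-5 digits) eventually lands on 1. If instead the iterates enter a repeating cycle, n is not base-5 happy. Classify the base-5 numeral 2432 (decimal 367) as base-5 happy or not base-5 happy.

base-5 happy

367 = (2,4,3,2)_5 → 2² + 4² + 3² + 2² = 4 + 16 + 9 + 4 = 33
33 = (1,1,3)_5 → 1² + 1² + 3² = 1 + 1 + 9 = 11
11 = (2,1)_5 → 2² + 1² = 4 + 1 = 5
5 = (1,0)_5 → 1² + 0² = 1 + 0 = 1  — reached 1.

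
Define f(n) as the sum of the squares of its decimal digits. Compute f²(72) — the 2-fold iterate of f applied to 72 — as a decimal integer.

72 → 53
53 → 34

34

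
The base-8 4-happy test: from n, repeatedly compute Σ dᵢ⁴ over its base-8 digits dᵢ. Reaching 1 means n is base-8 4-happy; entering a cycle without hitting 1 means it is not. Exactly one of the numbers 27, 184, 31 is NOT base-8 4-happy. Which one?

27: 27 → 162 → 288 → 512 → 1  — reaches 1 (base-8 4-happy)
184: 184 → 2417 → 2178 → 288 → 512 → 1  — reaches 1 (base-8 4-happy)
31: 31 → 2482 → 2864 → 2177 → 273 → 273  — repeats 273 (not base-8 4-happy)

31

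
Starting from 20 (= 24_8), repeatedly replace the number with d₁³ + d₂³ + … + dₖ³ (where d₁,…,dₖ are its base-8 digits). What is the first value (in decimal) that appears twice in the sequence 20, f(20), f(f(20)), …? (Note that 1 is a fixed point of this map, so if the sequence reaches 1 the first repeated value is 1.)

20 = (2,4)_8 → 2³ + 4³ = 72
72 = (1,1,0)_8 → 1³ + 1³ + 0³ = 2
2 = (2)_8 → 2³ = 8
8 = (1,0)_8 → 1³ + 0³ = 1  — reached the fixed point 1.
1 → 1, so 1 is the first repeated value.

1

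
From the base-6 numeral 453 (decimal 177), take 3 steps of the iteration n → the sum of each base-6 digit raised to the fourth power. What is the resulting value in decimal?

177 = (4,5,3)_6 → 962
962 = (4,2,4,2)_6 → 544
544 = (2,3,0,4)_6 → 353

353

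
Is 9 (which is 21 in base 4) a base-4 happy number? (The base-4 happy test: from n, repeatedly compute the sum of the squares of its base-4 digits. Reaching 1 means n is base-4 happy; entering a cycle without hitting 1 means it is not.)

9 = (2,1)_4 → 2² + 1² = 5
5 = (1,1)_4 → 1² + 1² = 2
2 = (2)_4 → 2² = 4
4 = (1,0)_4 → 1² + 0² = 1  — reached 1.

base-4 happy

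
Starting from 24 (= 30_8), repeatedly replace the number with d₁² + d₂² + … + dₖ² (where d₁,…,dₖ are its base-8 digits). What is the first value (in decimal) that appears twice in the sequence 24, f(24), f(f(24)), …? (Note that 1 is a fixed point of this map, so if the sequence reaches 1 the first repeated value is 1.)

4

24 = (3,0)_8 → 3² + 0² = 9
9 = (1,1)_8 → 1² + 1² = 2
2 = (2)_8 → 2² = 4
4 = (4)_8 → 4² = 16
16 = (2,0)_8 → 2² + 0² = 4  — 4 already appeared earlier.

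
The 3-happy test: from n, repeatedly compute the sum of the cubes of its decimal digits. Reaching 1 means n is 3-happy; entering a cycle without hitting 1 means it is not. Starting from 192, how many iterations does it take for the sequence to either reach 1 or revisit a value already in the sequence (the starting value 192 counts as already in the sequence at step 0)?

192 → 1³ + 9³ + 2³ = 738
738 → 7³ + 3³ + 8³ = 882
882 → 8³ + 8³ + 2³ = 1032
1032 → 1³ + 0³ + 3³ + 2³ = 36
36 → 3³ + 6³ = 243
243 → 2³ + 4³ + 3³ = 99
99 → 9³ + 9³ = 1458
1458 → 1³ + 4³ + 5³ + 8³ = 702
702 → 7³ + 0³ + 2³ = 351
351 → 3³ + 5³ + 1³ = 153
153 → 1³ + 5³ + 3³ = 153  — 153 repeats.
That took 11 steps.

11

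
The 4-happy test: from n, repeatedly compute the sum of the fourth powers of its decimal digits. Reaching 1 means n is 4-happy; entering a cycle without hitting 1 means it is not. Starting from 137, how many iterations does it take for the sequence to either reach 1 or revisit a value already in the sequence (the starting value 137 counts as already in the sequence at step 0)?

137 → 1⁴ + 3⁴ + 7⁴ = 1 + 81 + 2401 = 2483
2483 → 2⁴ + 4⁴ + 8⁴ + 3⁴ = 16 + 256 + 4096 + 81 = 4449
4449 → 4⁴ + 4⁴ + 4⁴ + 9⁴ = 256 + 256 + 256 + 6561 = 7329
7329 → 7⁴ + 3⁴ + 2⁴ + 9⁴ = 2401 + 81 + 16 + 6561 = 9059
9059 → 9⁴ + 0⁴ + 5⁴ + 9⁴ = 6561 + 0 + 625 + 6561 = 13747
13747 → 1⁴ + 3⁴ + 7⁴ + 4⁴ + 7⁴ = 1 + 81 + 2401 + 256 + 2401 = 5140
5140 → 5⁴ + 1⁴ + 4⁴ + 0⁴ = 625 + 1 + 256 + 0 = 882
882 → 8⁴ + 8⁴ + 2⁴ = 4096 + 4096 + 16 = 8208
8208 → 8⁴ + 2⁴ + 0⁴ + 8⁴ = 4096 + 16 + 0 + 4096 = 8208  — 8208 repeats.
That took 9 steps.

9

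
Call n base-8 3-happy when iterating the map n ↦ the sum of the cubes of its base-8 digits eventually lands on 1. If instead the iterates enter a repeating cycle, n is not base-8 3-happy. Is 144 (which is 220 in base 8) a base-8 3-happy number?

144 = (2,2,0)_8 → 2³ + 2³ + 0³ = 8 + 8 + 0 = 16
16 = (2,0)_8 → 2³ + 0³ = 8 + 0 = 8
8 = (1,0)_8 → 1³ + 0³ = 1 + 0 = 1  — reached 1.

base-8 3-happy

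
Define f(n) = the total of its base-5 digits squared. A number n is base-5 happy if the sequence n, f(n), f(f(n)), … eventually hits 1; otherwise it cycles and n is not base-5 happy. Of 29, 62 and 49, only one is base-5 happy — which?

29: 29 → 17 → 13 → 13  — repeats 13 (not base-5 happy)
62: 62 → 12 → 8 → 10 → 4 → 16 → 10  — repeats 10 (not base-5 happy)
49: 49 → 33 → 11 → 5 → 1  — reaches 1 (base-5 happy)

49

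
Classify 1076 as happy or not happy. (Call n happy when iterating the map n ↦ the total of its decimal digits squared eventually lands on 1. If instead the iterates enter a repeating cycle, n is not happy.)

1076 → 1² + 0² + 7² + 6² = 86
86 → 8² + 6² = 100
100 → 1² + 0² + 0² = 1  — reached 1.

happy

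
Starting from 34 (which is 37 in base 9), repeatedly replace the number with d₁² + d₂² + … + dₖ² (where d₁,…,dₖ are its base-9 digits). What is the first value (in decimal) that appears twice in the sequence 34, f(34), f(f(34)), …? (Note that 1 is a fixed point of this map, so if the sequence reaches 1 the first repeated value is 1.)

34 = (3,7)_9 → 3² + 7² = 9 + 49 = 58
58 = (6,4)_9 → 6² + 4² = 36 + 16 = 52
52 = (5,7)_9 → 5² + 7² = 25 + 49 = 74
74 = (8,2)_9 → 8² + 2² = 64 + 4 = 68
68 = (7,5)_9 → 7² + 5² = 49 + 25 = 74  — 74 already appeared earlier.

74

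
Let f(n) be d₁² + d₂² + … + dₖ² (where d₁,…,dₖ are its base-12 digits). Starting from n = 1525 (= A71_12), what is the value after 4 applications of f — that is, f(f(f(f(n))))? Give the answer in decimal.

100

1525 = (10,7,1)_12 → 10² + 7² + 1² = 100 + 49 + 1 = 150
150 = (1,0,6)_12 → 1² + 0² + 6² = 1 + 0 + 36 = 37
37 = (3,1)_12 → 3² + 1² = 9 + 1 = 10
10 = (10)_12 → 10² = 100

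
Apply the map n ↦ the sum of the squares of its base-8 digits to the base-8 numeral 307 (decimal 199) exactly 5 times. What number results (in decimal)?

199 = (3,0,7)_8 → 3² + 0² + 7² = 9 + 0 + 49 = 58
58 = (7,2)_8 → 7² + 2² = 49 + 4 = 53
53 = (6,5)_8 → 6² + 5² = 36 + 25 = 61
61 = (7,5)_8 → 7² + 5² = 49 + 25 = 74
74 = (1,1,2)_8 → 1² + 1² + 2² = 1 + 1 + 4 = 6

6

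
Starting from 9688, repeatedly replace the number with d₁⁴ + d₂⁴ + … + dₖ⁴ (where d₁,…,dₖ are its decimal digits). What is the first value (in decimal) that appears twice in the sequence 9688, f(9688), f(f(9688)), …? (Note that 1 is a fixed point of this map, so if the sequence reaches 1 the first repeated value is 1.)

8208

9688 → 9⁴ + 6⁴ + 8⁴ + 8⁴ = 6561 + 1296 + 4096 + 4096 = 16049
16049 → 1⁴ + 6⁴ + 0⁴ + 4⁴ + 9⁴ = 1 + 1296 + 0 + 256 + 6561 = 8114
8114 → 8⁴ + 1⁴ + 1⁴ + 4⁴ = 4096 + 1 + 1 + 256 = 4354
4354 → 4⁴ + 3⁴ + 5⁴ + 4⁴ = 256 + 81 + 625 + 256 = 1218
1218 → 1⁴ + 2⁴ + 1⁴ + 8⁴ = 1 + 16 + 1 + 4096 = 4114
4114 → 4⁴ + 1⁴ + 1⁴ + 4⁴ = 256 + 1 + 1 + 256 = 514
514 → 5⁴ + 1⁴ + 4⁴ = 625 + 1 + 256 = 882
882 → 8⁴ + 8⁴ + 2⁴ = 4096 + 4096 + 16 = 8208
8208 → 8⁴ + 2⁴ + 0⁴ + 8⁴ = 4096 + 16 + 0 + 4096 = 8208  — 8208 already appeared earlier.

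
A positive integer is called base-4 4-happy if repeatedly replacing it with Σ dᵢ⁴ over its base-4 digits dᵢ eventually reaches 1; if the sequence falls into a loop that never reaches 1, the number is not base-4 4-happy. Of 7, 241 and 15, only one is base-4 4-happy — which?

7

7: 7 → 82 → 18 → 17 → 2 → 16 → 1  — reaches 1 (base-4 4-happy)
241: 241 → 163 → 113 → 83 → 83  — repeats 83 (not base-4 4-happy)
15: 15 → 162 → 48 → 81 → 3 → 81  — repeats 81 (not base-4 4-happy)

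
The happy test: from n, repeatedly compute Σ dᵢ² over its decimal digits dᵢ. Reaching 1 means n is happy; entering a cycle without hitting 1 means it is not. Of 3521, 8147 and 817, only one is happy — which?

3521: 3521 → 39 → 90 → 81 → 65 → 61 → 37 → 58 → 89 → 145 → 42 → 20 → 4 → 16 → 37  — repeats 37 (not happy)
8147: 8147 → 130 → 10 → 1  — reaches 1 (happy)
817: 817 → 114 → 18 → 65 → 61 → 37 → 58 → 89 → 145 → 42 → 20 → 4 → 16 → 37  — repeats 37 (not happy)

8147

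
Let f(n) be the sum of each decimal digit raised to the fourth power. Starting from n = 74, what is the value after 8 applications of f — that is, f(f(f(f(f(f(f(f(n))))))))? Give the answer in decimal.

74 → 7⁴ + 4⁴ = 2657
2657 → 2⁴ + 6⁴ + 5⁴ + 7⁴ = 4338
4338 → 4⁴ + 3⁴ + 3⁴ + 8⁴ = 4514
4514 → 4⁴ + 5⁴ + 1⁴ + 4⁴ = 1138
1138 → 1⁴ + 1⁴ + 3⁴ + 8⁴ = 4179
4179 → 4⁴ + 1⁴ + 7⁴ + 9⁴ = 9219
9219 → 9⁴ + 2⁴ + 1⁴ + 9⁴ = 13139
13139 → 1⁴ + 3⁴ + 1⁴ + 3⁴ + 9⁴ = 6725

6725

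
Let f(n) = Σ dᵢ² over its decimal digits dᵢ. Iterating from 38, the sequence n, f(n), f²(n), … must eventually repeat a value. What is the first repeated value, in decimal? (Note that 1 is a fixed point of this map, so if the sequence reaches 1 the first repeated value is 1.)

58

38 → 73
73 → 58
58 → 89
89 → 145
145 → 42
42 → 20
20 → 4
4 → 16
16 → 37
37 → 58  — 58 already appeared earlier.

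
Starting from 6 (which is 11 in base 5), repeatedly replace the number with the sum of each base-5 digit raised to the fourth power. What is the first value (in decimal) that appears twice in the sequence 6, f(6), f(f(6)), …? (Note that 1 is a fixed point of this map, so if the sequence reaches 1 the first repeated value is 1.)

528

6 = (1,1)_5 → 1⁴ + 1⁴ = 1 + 1 = 2
2 = (2)_5 → 2⁴ = 16
16 = (3,1)_5 → 3⁴ + 1⁴ = 81 + 1 = 82
82 = (3,1,2)_5 → 3⁴ + 1⁴ + 2⁴ = 81 + 1 + 16 = 98
98 = (3,4,3)_5 → 3⁴ + 4⁴ + 3⁴ = 81 + 256 + 81 = 418
418 = (3,1,3,3)_5 → 3⁴ + 1⁴ + 3⁴ + 3⁴ = 81 + 1 + 81 + 81 = 244
244 = (1,4,3,4)_5 → 1⁴ + 4⁴ + 3⁴ + 4⁴ = 1 + 256 + 81 + 256 = 594
594 = (4,3,3,4)_5 → 4⁴ + 3⁴ + 3⁴ + 4⁴ = 256 + 81 + 81 + 256 = 674
674 = (1,0,1,4,4)_5 → 1⁴ + 0⁴ + 1⁴ + 4⁴ + 4⁴ = 1 + 0 + 1 + 256 + 256 = 514
514 = (4,0,2,4)_5 → 4⁴ + 0⁴ + 2⁴ + 4⁴ = 256 + 0 + 16 + 256 = 528
528 = (4,1,0,3)_5 → 4⁴ + 1⁴ + 0⁴ + 3⁴ = 256 + 1 + 0 + 81 = 338
338 = (2,3,2,3)_5 → 2⁴ + 3⁴ + 2⁴ + 3⁴ = 16 + 81 + 16 + 81 = 194
194 = (1,2,3,4)_5 → 1⁴ + 2⁴ + 3⁴ + 4⁴ = 1 + 16 + 81 + 256 = 354
354 = (2,4,0,4)_5 → 2⁴ + 4⁴ + 0⁴ + 4⁴ = 16 + 256 + 0 + 256 = 528  — 528 already appeared earlier.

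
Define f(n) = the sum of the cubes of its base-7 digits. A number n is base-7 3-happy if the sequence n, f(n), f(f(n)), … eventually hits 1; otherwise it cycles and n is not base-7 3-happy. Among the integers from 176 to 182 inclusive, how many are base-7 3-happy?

176: 176 → 92 → 218 → 92  (repeats 92)
177: 177 → 99 → 9 → 9  (repeats 9)
178: 178 → 118 → 232 → 190 → 244 → 496 → 244  (repeats 244)
179: 179 → 155 → 29 → 65 → 17 → 35 → 125 → 251 → 341 → 557 → 137 → 197 → 65  (repeats 65)
180: 180 → 216 → 288 → 342 → 648 → 282 → 258 → 342  (repeats 342)
181: 181 → 307 → 433 → 343 → 1  (reaches 1)
182: 182 → 152 → 152  (repeats 152)
base-7 3-happy: 181

1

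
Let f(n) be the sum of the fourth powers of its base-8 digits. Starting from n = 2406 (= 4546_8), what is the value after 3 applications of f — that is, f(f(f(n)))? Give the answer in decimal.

98

2406 = (4,5,4,6)_8 → 2433
2433 = (4,6,0,1)_8 → 1553
1553 = (3,0,2,1)_8 → 98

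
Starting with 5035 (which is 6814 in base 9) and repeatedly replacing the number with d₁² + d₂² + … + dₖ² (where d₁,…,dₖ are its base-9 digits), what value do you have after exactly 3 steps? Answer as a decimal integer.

5035 = (6,8,1,4)_9 → 6² + 8² + 1² + 4² = 117
117 = (1,4,0)_9 → 1² + 4² + 0² = 17
17 = (1,8)_9 → 1² + 8² = 65

65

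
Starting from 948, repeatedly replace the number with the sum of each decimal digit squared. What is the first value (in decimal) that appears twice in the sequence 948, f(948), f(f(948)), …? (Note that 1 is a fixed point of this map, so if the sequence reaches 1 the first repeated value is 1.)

948 → 9² + 4² + 8² = 81 + 16 + 64 = 161
161 → 1² + 6² + 1² = 1 + 36 + 1 = 38
38 → 3² + 8² = 9 + 64 = 73
73 → 7² + 3² = 49 + 9 = 58
58 → 5² + 8² = 25 + 64 = 89
89 → 8² + 9² = 64 + 81 = 145
145 → 1² + 4² + 5² = 1 + 16 + 25 = 42
42 → 4² + 2² = 16 + 4 = 20
20 → 2² + 0² = 4 + 0 = 4
4 → 4² = 16
16 → 1² + 6² = 1 + 36 = 37
37 → 3² + 7² = 9 + 49 = 58  — 58 already appeared earlier.

58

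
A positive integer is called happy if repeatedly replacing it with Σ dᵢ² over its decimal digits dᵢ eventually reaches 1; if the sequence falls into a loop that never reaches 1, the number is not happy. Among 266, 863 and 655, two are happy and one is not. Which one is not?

266: 266 → 76 → 85 → 89 → 145 → 42 → 20 → 4 → 16 → 37 → 58 → 89  — repeats 89 (not happy)
863: 863 → 109 → 82 → 68 → 100 → 1  — reaches 1 (happy)
655: 655 → 86 → 100 → 1  — reaches 1 (happy)

266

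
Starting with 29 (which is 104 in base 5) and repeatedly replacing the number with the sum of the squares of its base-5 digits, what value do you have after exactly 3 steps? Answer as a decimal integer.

13

29 = (1,0,4)_5 → 1² + 0² + 4² = 17
17 = (3,2)_5 → 3² + 2² = 13
13 = (2,3)_5 → 2² + 3² = 13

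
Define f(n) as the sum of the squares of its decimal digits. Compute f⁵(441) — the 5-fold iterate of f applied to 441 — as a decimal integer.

441 → 4² + 4² + 1² = 16 + 16 + 1 = 33
33 → 3² + 3² = 9 + 9 = 18
18 → 1² + 8² = 1 + 64 = 65
65 → 6² + 5² = 36 + 25 = 61
61 → 6² + 1² = 36 + 1 = 37

37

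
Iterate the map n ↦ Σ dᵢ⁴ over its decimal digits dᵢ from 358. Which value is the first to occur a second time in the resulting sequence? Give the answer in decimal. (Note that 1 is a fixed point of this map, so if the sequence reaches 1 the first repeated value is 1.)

358 → 3⁴ + 5⁴ + 8⁴ = 4802
4802 → 4⁴ + 8⁴ + 0⁴ + 2⁴ = 4368
4368 → 4⁴ + 3⁴ + 6⁴ + 8⁴ = 5729
5729 → 5⁴ + 7⁴ + 2⁴ + 9⁴ = 9603
9603 → 9⁴ + 6⁴ + 0⁴ + 3⁴ = 7938
7938 → 7⁴ + 9⁴ + 3⁴ + 8⁴ = 13139
13139 → 1⁴ + 3⁴ + 1⁴ + 3⁴ + 9⁴ = 6725
6725 → 6⁴ + 7⁴ + 2⁴ + 5⁴ = 4338
4338 → 4⁴ + 3⁴ + 3⁴ + 8⁴ = 4514
4514 → 4⁴ + 5⁴ + 1⁴ + 4⁴ = 1138
1138 → 1⁴ + 1⁴ + 3⁴ + 8⁴ = 4179
4179 → 4⁴ + 1⁴ + 7⁴ + 9⁴ = 9219
9219 → 9⁴ + 2⁴ + 1⁴ + 9⁴ = 13139  — 13139 already appeared earlier.

13139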